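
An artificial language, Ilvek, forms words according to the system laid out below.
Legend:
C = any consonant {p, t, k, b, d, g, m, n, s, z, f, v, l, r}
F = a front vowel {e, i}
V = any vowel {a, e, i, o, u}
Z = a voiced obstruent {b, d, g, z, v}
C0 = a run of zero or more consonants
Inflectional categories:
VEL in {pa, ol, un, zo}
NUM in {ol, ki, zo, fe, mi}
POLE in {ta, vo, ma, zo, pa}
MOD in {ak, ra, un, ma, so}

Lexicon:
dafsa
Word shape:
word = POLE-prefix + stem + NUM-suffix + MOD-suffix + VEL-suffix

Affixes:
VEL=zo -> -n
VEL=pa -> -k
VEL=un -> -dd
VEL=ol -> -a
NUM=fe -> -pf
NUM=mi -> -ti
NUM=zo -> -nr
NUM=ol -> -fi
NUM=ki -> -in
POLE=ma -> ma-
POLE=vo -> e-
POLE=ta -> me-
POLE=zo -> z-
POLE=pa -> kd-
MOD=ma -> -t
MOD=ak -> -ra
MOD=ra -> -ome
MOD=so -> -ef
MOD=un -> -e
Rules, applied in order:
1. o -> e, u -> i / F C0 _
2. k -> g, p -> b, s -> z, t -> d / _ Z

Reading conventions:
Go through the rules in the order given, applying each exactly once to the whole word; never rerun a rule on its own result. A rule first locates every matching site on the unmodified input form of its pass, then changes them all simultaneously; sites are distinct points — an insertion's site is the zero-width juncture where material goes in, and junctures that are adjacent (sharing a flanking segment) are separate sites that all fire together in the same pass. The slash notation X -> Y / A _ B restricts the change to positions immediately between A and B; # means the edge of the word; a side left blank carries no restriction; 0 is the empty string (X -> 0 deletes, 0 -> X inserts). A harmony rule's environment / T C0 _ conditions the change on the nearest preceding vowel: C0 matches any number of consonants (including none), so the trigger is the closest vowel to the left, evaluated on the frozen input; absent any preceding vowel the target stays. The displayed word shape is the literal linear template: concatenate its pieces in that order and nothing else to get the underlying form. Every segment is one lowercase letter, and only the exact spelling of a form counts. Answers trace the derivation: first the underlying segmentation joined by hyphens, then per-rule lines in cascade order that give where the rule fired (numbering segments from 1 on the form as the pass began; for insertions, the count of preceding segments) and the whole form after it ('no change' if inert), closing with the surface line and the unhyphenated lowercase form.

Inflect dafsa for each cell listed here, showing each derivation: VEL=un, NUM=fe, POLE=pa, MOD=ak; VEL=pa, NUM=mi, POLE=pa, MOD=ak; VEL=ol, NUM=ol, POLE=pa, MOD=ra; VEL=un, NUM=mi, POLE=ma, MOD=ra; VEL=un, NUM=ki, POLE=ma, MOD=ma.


cell VEL=un, NUM=fe, POLE=pa, MOD=ak:
underlying: kd-dafsa-pf-ra-dd
1. o -> e, u -> i / F C0 _: no change
2. k -> g, p -> b, s -> z, t -> d / _ Z: fires at position(s) 1: gddafsapfradd
surface: gddafsapfradd

cell VEL=pa, NUM=mi, POLE=pa, MOD=ak:
underlying: kd-dafsa-ti-ra-k
1. o -> e, u -> i / F C0 _: no change
2. k -> g, p -> b, s -> z, t -> d / _ Z: fires at position(s) 1: gddafsatirak
surface: gddafsatirak

cell VEL=ol, NUM=ol, POLE=pa, MOD=ra:
underlying: kd-dafsa-fi-ome-a
1. o -> e, u -> i / F C0 _: fires at position(s) 10: kddafsafiemea
2. k -> g, p -> b, s -> z, t -> d / _ Z: fires at position(s) 1: gddafsafiemea
surface: gddafsafiemea

cell VEL=un, NUM=mi, POLE=ma, MOD=ra:
underlying: ma-dafsa-ti-ome-dd
1. o -> e, u -> i / F C0 _: fires at position(s) 10: madafsatiemedd
2. k -> g, p -> b, s -> z, t -> d / _ Z: no change
surface: madafsatiemedd

cell VEL=un, NUM=ki, POLE=ma, MOD=ma:
underlying: ma-dafsa-in-t-dd
1. o -> e, u -> i / F C0 _: no change
2. k -> g, p -> b, s -> z, t -> d / _ Z: fires at position(s) 10: madafsainddd
surface: madafsainddd


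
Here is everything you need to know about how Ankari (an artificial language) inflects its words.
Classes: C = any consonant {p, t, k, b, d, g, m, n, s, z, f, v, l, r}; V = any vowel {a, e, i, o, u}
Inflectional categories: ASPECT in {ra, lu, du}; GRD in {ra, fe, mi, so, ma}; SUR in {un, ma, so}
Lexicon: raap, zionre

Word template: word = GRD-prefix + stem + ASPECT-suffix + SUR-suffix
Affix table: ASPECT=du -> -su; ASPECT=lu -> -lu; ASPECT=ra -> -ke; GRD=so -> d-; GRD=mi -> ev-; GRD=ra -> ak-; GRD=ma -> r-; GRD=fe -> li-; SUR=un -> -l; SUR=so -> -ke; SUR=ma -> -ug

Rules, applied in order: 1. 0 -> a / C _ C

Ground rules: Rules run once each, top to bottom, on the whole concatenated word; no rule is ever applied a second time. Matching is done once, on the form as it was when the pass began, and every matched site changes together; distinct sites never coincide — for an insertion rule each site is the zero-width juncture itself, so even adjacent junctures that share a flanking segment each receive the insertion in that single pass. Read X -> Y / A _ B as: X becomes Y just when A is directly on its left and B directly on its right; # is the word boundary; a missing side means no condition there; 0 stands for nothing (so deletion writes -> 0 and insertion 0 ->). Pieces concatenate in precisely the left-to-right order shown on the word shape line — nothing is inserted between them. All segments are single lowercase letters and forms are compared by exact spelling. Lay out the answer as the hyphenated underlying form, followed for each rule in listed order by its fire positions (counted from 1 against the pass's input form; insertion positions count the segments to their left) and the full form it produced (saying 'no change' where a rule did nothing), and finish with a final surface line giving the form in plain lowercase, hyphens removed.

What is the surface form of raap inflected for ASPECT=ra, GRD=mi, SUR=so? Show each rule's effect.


underlying: ev-raap-ke-ke
1. 0 -> a / C _ C: inserts after position(s) 2, 6: evaraapakeke
surface: evaraapakeke


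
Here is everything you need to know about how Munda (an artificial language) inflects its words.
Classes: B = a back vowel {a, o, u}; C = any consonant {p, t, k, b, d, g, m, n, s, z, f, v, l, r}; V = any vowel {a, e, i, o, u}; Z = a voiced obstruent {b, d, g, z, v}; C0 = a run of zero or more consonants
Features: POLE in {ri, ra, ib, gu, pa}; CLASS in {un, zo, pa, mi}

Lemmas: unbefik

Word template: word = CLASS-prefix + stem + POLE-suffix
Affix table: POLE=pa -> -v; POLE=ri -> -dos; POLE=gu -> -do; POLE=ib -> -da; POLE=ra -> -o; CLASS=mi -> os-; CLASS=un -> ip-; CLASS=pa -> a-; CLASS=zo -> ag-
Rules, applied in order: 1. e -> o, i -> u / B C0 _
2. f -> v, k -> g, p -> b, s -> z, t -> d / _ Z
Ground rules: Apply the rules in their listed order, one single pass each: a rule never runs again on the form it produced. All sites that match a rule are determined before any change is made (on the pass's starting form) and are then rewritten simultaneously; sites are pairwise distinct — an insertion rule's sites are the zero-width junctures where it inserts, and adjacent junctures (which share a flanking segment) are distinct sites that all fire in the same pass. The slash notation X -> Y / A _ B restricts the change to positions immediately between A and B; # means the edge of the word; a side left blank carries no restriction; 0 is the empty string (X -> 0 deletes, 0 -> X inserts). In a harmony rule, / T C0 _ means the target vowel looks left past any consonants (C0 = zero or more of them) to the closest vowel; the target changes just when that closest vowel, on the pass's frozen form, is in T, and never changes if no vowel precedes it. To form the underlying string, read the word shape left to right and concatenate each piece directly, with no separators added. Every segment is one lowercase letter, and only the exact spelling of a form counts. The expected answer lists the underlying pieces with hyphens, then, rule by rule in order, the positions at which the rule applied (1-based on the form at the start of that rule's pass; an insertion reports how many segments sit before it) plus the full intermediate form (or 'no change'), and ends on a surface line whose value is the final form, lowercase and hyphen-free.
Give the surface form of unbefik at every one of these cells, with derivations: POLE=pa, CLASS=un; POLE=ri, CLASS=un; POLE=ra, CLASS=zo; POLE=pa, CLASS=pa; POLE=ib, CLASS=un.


cell POLE=pa, CLASS=un:
underlying: ip-unbefik-v
1. e -> o, i -> u / B C0 _: fires at position(s) 6: ipunbofikv
2. f -> v, k -> g, p -> b, s -> z, t -> d / _ Z: fires at position(s) 9: ipunbofigv
surface: ipunbofigv

cell POLE=ri, CLASS=un:
underlying: ip-unbefik-dos
1. e -> o, i -> u / B C0 _: fires at position(s) 6: ipunbofikdos
2. f -> v, k -> g, p -> b, s -> z, t -> d / _ Z: fires at position(s) 9: ipunbofigdos
surface: ipunbofigdos

cell POLE=ra, CLASS=zo:
underlying: ag-unbefik-o
1. e -> o, i -> u / B C0 _: fires at position(s) 6: agunbofiko
2. f -> v, k -> g, p -> b, s -> z, t -> d / _ Z: no change
surface: agunbofiko

cell POLE=pa, CLASS=pa:
underlying: a-unbefik-v
1. e -> o, i -> u / B C0 _: fires at position(s) 5: aunbofikv
2. f -> v, k -> g, p -> b, s -> z, t -> d / _ Z: fires at position(s) 8: aunbofigv
surface: aunbofigv

cell POLE=ib, CLASS=un:
underlying: ip-unbefik-da
1. e -> o, i -> u / B C0 _: fires at position(s) 6: ipunbofikda
2. f -> v, k -> g, p -> b, s -> z, t -> d / _ Z: fires at position(s) 9: ipunbofigda
surface: ipunbofigda


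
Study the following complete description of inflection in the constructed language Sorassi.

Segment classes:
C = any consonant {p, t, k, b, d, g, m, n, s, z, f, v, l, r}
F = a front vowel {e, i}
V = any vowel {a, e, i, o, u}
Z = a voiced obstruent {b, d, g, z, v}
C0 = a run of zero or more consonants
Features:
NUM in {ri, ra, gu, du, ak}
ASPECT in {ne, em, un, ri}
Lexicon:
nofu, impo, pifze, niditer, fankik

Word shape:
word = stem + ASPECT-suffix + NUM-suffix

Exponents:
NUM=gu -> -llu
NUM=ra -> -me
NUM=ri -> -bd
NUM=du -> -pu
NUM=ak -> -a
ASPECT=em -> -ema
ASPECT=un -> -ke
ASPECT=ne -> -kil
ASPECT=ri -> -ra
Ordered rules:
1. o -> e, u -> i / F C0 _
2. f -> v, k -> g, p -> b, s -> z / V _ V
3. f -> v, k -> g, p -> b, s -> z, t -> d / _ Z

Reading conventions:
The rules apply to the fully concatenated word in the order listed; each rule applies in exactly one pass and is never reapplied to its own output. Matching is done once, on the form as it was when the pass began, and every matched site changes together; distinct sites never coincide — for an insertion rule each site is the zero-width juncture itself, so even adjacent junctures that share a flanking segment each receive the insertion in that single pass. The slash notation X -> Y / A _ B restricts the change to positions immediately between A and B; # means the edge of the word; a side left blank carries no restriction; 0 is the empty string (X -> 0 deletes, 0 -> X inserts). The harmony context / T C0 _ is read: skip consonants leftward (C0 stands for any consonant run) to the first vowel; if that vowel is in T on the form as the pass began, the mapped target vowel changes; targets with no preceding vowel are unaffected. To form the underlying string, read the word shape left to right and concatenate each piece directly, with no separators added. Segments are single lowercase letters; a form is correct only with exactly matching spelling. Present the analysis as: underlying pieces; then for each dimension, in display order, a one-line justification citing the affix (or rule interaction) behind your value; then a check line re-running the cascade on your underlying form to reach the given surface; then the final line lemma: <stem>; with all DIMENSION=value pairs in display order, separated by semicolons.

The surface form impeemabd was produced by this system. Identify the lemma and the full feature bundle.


underlying: impo-ema-bd
NUM=ri - signalled by the affix -bd
ASPECT=em - signalled by the affix -ema
check: impoemabd -> impeemabd -> impeemabd -> impeemabd
lemma: impo; NUM=ri; ASPECT=em


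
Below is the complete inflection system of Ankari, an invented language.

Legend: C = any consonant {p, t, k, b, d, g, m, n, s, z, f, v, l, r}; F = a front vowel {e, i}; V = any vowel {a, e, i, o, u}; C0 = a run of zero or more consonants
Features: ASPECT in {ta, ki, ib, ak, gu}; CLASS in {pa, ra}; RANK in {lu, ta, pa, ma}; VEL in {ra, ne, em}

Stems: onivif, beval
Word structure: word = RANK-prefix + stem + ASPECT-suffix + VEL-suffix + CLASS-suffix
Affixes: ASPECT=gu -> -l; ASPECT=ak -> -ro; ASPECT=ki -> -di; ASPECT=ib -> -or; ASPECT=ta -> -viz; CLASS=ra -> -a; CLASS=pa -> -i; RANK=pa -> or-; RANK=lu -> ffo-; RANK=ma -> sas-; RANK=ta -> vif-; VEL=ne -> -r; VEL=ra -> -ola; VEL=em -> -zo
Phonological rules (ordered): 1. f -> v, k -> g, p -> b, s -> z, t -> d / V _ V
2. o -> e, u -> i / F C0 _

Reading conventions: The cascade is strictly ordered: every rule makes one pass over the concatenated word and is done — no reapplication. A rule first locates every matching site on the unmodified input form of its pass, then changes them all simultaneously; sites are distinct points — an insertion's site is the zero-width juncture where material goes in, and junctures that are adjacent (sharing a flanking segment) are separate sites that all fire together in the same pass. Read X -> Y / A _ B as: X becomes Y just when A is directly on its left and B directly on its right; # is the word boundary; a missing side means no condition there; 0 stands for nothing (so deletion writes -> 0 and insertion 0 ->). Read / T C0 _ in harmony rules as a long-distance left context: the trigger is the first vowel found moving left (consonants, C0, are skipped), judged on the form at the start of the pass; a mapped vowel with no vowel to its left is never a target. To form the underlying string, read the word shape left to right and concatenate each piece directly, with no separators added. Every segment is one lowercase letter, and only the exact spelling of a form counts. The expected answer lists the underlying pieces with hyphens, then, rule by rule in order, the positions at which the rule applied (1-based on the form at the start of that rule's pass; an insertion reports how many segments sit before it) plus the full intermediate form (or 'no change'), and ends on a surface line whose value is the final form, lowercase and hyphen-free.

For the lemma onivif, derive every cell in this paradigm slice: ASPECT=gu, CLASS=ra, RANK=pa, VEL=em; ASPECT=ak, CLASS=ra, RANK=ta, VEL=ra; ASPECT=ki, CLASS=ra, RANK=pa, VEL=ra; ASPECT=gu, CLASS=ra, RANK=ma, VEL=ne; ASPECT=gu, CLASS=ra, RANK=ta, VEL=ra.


cell ASPECT=gu, CLASS=ra, RANK=pa, VEL=em:
underlying: or-onivif-l-zo-a
1. f -> v, k -> g, p -> b, s -> z, t -> d / V _ V: no change
2. o -> e, u -> i / F C0 _: fires at position(s) 11: oroniviflzea
surface: oroniviflzea

cell ASPECT=ak, CLASS=ra, RANK=ta, VEL=ra:
underlying: vif-onivif-ro-ola-a
1. f -> v, k -> g, p -> b, s -> z, t -> d / V _ V: fires at position(s) 3: vivonivifroolaa
2. o -> e, u -> i / F C0 _: fires at position(s) 4, 11: vivenivifreolaa
surface: vivenivifreolaa

cell ASPECT=ki, CLASS=ra, RANK=pa, VEL=ra:
underlying: or-onivif-di-ola-a
1. f -> v, k -> g, p -> b, s -> z, t -> d / V _ V: no change
2. o -> e, u -> i / F C0 _: fires at position(s) 11: oronivifdielaa
surface: oronivifdielaa

cell ASPECT=gu, CLASS=ra, RANK=ma, VEL=ne:
underlying: sas-onivif-l-r-a
1. f -> v, k -> g, p -> b, s -> z, t -> d / V _ V: fires at position(s) 3: sazoniviflra
2. o -> e, u -> i / F C0 _: no change
surface: sazoniviflra

cell ASPECT=gu, CLASS=ra, RANK=ta, VEL=ra:
underlying: vif-onivif-l-ola-a
1. f -> v, k -> g, p -> b, s -> z, t -> d / V _ V: fires at position(s) 3: vivoniviflolaa
2. o -> e, u -> i / F C0 _: fires at position(s) 4, 11: viveniviflelaa
surface: viveniviflelaa


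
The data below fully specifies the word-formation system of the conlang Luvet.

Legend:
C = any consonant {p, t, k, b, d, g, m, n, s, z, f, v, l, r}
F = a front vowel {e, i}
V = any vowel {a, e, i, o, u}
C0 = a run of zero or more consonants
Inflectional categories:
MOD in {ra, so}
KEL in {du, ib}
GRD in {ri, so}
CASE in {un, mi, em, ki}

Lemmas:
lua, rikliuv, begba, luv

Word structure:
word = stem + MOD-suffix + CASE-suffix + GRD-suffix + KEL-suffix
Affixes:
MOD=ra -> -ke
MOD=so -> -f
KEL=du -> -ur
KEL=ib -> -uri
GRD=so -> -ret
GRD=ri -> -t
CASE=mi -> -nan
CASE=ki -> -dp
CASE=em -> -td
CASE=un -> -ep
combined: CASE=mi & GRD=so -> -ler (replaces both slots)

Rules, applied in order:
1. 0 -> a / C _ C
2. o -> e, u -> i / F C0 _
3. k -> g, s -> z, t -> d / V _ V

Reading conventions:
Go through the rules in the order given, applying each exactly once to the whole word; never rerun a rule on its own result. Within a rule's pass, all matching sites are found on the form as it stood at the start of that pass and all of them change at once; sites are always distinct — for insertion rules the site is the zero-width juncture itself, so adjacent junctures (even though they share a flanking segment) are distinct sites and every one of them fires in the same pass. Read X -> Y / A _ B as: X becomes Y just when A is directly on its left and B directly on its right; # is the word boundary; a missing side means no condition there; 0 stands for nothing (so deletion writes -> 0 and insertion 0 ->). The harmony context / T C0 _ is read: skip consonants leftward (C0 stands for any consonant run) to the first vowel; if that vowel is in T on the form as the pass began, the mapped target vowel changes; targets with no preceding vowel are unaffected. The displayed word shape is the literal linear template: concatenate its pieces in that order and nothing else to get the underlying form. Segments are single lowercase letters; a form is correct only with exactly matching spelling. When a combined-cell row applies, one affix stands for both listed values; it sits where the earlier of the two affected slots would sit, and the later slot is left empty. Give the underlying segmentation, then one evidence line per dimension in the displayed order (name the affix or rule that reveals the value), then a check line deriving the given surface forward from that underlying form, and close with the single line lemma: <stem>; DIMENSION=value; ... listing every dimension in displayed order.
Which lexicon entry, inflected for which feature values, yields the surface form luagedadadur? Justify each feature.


underlying: lua-ke-td-t-ur
MOD=ra - signalled by the affix -ke
KEL=du - signalled by the affix -ur
GRD=ri - signalled by the affix -t
CASE=em - signalled by the affix -td
check: luaketdtur -> luaketadatur -> luaketadatur -> luagedadadur
lemma: lua; MOD=ra; KEL=du; GRD=ri; CASE=em


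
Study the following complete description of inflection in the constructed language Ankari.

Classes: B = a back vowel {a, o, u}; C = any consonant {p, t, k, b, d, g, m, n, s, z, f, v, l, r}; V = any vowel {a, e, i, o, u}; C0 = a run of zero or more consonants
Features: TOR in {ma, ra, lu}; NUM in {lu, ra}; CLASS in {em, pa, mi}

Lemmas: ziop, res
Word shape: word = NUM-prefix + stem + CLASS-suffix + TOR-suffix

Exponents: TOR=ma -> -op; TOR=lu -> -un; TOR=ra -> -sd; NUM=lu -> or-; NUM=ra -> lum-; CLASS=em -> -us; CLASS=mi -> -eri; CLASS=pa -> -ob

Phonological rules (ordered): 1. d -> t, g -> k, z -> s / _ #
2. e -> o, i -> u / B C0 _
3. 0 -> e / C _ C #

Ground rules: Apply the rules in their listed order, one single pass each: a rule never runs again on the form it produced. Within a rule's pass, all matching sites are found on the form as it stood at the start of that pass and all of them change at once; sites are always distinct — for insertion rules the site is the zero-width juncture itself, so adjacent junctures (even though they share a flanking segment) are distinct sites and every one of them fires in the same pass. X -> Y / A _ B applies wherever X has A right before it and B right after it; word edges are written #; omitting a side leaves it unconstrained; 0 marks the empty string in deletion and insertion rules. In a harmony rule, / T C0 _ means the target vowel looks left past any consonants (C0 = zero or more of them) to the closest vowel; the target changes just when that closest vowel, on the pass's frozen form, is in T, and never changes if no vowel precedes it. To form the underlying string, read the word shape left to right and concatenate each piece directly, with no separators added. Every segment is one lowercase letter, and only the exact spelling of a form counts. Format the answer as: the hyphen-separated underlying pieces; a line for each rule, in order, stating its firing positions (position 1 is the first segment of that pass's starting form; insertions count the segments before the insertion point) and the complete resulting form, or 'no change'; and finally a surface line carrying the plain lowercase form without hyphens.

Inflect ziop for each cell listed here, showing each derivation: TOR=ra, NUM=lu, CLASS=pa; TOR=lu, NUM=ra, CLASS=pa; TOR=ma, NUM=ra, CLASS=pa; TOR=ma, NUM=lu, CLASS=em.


cell TOR=ra, NUM=lu, CLASS=pa:
underlying: or-ziop-ob-sd
1. d -> t, g -> k, z -> s / _ #: fires at position(s) 10: orziopobst
2. e -> o, i -> u / B C0 _: fires at position(s) 4: orzuopobst
3. 0 -> e / C _ C #: inserts after position(s) 9: orzuopobset
surface: orzuopobset

cell TOR=lu, NUM=ra, CLASS=pa:
underlying: lum-ziop-ob-un
1. d -> t, g -> k, z -> s / _ #: no change
2. e -> o, i -> u / B C0 _: fires at position(s) 5: lumzuopobun
3. 0 -> e / C _ C #: no change
surface: lumzuopobun

cell TOR=ma, NUM=ra, CLASS=pa:
underlying: lum-ziop-ob-op
1. d -> t, g -> k, z -> s / _ #: no change
2. e -> o, i -> u / B C0 _: fires at position(s) 5: lumzuopobop
3. 0 -> e / C _ C #: no change
surface: lumzuopobop

cell TOR=ma, NUM=lu, CLASS=em:
underlying: or-ziop-us-op
1. d -> t, g -> k, z -> s / _ #: no change
2. e -> o, i -> u / B C0 _: fires at position(s) 4: orzuopusop
3. 0 -> e / C _ C #: no change
surface: orzuopusop


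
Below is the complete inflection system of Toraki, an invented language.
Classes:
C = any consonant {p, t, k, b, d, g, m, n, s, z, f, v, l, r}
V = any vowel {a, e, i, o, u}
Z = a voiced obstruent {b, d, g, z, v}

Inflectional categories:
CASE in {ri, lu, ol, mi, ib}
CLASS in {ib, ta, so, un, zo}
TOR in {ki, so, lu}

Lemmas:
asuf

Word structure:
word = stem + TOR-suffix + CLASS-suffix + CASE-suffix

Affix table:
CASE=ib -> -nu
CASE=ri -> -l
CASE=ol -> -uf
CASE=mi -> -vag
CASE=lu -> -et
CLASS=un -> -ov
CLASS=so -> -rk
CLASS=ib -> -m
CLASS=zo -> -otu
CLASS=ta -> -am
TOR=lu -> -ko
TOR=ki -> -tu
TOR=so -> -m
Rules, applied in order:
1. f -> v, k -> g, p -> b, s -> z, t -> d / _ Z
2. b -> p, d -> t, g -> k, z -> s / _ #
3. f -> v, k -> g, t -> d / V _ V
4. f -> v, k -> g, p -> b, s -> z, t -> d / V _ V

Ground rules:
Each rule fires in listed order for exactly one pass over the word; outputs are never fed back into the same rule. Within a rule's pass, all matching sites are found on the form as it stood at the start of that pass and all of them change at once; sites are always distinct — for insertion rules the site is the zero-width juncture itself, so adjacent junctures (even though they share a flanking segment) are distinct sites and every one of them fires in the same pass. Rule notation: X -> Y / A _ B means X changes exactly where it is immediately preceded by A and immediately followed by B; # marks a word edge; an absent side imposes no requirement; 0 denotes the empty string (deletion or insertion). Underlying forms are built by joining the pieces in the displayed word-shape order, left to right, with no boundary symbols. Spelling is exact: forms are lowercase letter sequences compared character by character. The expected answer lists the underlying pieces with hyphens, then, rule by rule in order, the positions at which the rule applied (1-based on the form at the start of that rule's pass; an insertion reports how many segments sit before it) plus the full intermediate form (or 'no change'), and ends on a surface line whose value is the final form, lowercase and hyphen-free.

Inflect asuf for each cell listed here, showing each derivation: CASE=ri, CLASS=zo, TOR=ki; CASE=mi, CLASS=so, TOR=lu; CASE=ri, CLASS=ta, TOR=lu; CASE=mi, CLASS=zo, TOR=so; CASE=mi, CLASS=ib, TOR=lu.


cell CASE=ri, CLASS=zo, TOR=ki:
underlying: asuf-tu-otu-l
1. f -> v, k -> g, p -> b, s -> z, t -> d / _ Z: no change
2. b -> p, d -> t, g -> k, z -> s / _ #: no change
3. f -> v, k -> g, t -> d / V _ V: fires at position(s) 8: asuftuodul
4. f -> v, k -> g, p -> b, s -> z, t -> d / V _ V: fires at position(s) 2: azuftuodul
surface: azuftuodul

cell CASE=mi, CLASS=so, TOR=lu:
underlying: asuf-ko-rk-vag
1. f -> v, k -> g, p -> b, s -> z, t -> d / _ Z: fires at position(s) 8: asufkorgvag
2. b -> p, d -> t, g -> k, z -> s / _ #: fires at position(s) 11: asufkorgvak
3. f -> v, k -> g, t -> d / V _ V: no change
4. f -> v, k -> g, p -> b, s -> z, t -> d / V _ V: fires at position(s) 2: azufkorgvak
surface: azufkorgvak

cell CASE=ri, CLASS=ta, TOR=lu:
underlying: asuf-ko-am-l
1. f -> v, k -> g, p -> b, s -> z, t -> d / _ Z: no change
2. b -> p, d -> t, g -> k, z -> s / _ #: no change
3. f -> v, k -> g, t -> d / V _ V: no change
4. f -> v, k -> g, p -> b, s -> z, t -> d / V _ V: fires at position(s) 2: azufkoaml
surface: azufkoaml

cell CASE=mi, CLASS=zo, TOR=so:
underlying: asuf-m-otu-vag
1. f -> v, k -> g, p -> b, s -> z, t -> d / _ Z: no change
2. b -> p, d -> t, g -> k, z -> s / _ #: fires at position(s) 11: asufmotuvak
3. f -> v, k -> g, t -> d / V _ V: fires at position(s) 7: asufmoduvak
4. f -> v, k -> g, p -> b, s -> z, t -> d / V _ V: fires at position(s) 2: azufmoduvak
surface: azufmoduvak

cell CASE=mi, CLASS=ib, TOR=lu:
underlying: asuf-ko-m-vag
1. f -> v, k -> g, p -> b, s -> z, t -> d / _ Z: no change
2. b -> p, d -> t, g -> k, z -> s / _ #: fires at position(s) 10: asufkomvak
3. f -> v, k -> g, t -> d / V _ V: no change
4. f -> v, k -> g, p -> b, s -> z, t -> d / V _ V: fires at position(s) 2: azufkomvak
surface: azufkomvak


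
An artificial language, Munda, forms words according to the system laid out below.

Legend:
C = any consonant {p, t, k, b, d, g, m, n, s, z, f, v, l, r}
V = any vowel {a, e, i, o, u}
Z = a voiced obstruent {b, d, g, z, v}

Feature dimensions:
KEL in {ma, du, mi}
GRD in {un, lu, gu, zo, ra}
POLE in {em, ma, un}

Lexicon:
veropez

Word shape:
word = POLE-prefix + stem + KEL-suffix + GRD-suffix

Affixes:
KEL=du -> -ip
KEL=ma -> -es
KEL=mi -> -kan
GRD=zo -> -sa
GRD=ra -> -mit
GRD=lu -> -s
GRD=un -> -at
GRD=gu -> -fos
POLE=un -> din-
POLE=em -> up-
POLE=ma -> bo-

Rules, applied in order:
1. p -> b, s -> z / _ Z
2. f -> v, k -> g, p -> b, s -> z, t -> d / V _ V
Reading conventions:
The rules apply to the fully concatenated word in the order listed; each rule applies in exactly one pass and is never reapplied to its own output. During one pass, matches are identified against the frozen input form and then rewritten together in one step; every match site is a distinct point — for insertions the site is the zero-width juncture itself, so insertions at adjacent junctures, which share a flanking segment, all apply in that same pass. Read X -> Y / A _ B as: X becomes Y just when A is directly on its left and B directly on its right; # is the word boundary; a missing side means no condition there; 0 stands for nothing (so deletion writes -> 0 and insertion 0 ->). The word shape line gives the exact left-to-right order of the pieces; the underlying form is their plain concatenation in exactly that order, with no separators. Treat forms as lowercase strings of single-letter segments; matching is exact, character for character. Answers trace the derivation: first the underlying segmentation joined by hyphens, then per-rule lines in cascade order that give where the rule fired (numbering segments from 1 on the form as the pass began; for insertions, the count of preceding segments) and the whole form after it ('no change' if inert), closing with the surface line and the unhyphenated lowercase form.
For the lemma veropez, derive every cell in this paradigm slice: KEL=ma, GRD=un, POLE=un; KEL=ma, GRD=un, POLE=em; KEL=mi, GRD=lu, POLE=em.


cell KEL=ma, GRD=un, POLE=un:
underlying: din-veropez-es-at
1. p -> b, s -> z / _ Z: no change
2. f -> v, k -> g, p -> b, s -> z, t -> d / V _ V: fires at position(s) 8, 12: dinverobezezat
surface: dinverobezezat

cell KEL=ma, GRD=un, POLE=em:
underlying: up-veropez-es-at
1. p -> b, s -> z / _ Z: fires at position(s) 2: ubveropezesat
2. f -> v, k -> g, p -> b, s -> z, t -> d / V _ V: fires at position(s) 7, 11: ubverobezezat
surface: ubverobezezat

cell KEL=mi, GRD=lu, POLE=em:
underlying: up-veropez-kan-s
1. p -> b, s -> z / _ Z: fires at position(s) 2: ubveropezkans
2. f -> v, k -> g, p -> b, s -> z, t -> d / V _ V: fires at position(s) 7: ubverobezkans
surface: ubverobezkans


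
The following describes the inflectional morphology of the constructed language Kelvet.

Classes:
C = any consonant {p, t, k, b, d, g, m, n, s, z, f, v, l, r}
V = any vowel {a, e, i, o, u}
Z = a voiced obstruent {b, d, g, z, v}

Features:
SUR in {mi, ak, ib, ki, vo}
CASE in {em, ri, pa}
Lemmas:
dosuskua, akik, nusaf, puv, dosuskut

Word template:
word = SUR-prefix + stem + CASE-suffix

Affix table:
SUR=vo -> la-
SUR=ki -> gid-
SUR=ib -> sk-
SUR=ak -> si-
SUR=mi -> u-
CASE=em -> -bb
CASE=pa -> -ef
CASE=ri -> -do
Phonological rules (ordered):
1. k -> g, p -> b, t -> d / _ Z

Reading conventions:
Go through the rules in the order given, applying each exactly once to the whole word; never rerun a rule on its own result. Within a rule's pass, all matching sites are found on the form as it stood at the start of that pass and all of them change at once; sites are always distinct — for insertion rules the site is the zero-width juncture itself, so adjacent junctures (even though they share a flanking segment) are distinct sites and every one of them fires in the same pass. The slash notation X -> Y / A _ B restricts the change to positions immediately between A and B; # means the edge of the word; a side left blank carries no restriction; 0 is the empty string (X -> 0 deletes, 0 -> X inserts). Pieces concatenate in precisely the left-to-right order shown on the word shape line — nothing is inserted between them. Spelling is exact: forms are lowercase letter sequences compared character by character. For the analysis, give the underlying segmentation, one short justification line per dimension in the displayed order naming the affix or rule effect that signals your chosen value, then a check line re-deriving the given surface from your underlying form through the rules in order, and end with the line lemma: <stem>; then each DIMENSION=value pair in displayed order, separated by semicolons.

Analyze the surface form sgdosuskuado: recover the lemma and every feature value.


underlying: sk-dosuskua-do
SUR=ib - signalled by the affix sk-
CASE=ri - signalled by the affix -do
check: skdosuskuado -> sgdosuskuado
lemma: dosuskua; SUR=ib; CASE=ri


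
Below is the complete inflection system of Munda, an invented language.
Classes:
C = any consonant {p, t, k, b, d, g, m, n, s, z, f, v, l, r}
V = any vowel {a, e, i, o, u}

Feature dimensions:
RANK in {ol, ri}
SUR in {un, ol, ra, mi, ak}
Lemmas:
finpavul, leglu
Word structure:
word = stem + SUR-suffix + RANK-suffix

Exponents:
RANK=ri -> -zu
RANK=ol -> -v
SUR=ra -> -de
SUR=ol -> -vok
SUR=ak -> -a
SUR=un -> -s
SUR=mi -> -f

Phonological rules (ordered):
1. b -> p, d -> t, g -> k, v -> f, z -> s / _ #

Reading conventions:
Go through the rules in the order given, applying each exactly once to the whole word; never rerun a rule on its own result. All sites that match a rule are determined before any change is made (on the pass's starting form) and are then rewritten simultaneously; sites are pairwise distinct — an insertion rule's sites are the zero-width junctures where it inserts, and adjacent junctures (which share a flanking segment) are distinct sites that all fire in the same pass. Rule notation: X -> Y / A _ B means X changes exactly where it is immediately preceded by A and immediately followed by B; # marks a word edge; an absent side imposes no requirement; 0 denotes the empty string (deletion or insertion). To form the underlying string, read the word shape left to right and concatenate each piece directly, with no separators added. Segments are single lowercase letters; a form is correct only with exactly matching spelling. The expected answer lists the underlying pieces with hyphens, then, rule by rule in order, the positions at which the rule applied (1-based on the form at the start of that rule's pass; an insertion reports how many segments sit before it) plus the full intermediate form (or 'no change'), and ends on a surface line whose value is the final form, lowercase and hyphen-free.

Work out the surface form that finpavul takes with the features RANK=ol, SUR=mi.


underlying: finpavul-f-v
1. b -> p, d -> t, g -> k, v -> f, z -> s / _ #: fires at position(s) 10: finpavulff
surface: finpavulff


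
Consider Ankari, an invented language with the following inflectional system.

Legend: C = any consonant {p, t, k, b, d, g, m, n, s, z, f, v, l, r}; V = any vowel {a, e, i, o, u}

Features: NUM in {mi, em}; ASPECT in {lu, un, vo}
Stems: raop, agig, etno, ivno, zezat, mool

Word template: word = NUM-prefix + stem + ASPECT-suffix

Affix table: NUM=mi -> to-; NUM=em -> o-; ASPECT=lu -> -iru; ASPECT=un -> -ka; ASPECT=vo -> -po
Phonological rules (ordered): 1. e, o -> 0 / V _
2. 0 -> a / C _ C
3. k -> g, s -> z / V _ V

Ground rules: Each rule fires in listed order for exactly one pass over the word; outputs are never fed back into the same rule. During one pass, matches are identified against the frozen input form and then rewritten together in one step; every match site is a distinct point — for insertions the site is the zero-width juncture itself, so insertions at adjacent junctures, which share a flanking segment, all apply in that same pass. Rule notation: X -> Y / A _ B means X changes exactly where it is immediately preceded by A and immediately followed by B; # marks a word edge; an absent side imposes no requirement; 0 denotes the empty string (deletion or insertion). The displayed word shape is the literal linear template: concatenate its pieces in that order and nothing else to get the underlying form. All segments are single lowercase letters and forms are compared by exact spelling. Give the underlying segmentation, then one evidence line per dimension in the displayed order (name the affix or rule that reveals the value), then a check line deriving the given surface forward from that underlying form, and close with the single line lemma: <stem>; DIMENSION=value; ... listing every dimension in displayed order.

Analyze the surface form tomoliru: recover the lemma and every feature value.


underlying: to-mool-iru
NUM=mi - signalled by the affix to-
ASPECT=lu - signalled by the affix -iru
check: tomooliru -> tomoliru -> tomoliru -> tomoliru
lemma: mool; NUM=mi; ASPECT=lu


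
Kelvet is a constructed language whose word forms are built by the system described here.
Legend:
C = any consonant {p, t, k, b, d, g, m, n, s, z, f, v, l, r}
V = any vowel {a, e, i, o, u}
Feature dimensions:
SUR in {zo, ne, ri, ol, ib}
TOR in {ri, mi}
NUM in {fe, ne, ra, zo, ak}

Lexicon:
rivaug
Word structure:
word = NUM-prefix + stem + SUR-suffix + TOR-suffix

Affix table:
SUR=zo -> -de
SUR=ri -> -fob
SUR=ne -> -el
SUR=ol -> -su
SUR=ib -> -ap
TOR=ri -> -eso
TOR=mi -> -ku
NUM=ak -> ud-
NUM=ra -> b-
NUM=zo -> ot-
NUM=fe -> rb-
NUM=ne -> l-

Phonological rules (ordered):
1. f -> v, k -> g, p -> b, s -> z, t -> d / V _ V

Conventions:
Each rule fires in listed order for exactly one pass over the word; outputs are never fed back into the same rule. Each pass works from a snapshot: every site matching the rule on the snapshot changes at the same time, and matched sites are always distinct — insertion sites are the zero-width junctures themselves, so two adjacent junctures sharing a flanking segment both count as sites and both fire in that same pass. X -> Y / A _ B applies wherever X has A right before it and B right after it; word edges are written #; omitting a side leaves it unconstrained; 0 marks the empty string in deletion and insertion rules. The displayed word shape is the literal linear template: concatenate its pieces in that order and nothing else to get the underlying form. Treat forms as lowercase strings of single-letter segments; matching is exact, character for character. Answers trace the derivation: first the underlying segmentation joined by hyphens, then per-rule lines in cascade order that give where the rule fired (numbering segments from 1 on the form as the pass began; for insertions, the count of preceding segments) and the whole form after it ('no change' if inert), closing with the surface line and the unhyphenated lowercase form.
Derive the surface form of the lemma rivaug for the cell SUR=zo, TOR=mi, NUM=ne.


underlying: l-rivaug-de-ku
1. f -> v, k -> g, p -> b, s -> z, t -> d / V _ V: fires at position(s) 10: lrivaugdegu
surface: lrivaugdegu


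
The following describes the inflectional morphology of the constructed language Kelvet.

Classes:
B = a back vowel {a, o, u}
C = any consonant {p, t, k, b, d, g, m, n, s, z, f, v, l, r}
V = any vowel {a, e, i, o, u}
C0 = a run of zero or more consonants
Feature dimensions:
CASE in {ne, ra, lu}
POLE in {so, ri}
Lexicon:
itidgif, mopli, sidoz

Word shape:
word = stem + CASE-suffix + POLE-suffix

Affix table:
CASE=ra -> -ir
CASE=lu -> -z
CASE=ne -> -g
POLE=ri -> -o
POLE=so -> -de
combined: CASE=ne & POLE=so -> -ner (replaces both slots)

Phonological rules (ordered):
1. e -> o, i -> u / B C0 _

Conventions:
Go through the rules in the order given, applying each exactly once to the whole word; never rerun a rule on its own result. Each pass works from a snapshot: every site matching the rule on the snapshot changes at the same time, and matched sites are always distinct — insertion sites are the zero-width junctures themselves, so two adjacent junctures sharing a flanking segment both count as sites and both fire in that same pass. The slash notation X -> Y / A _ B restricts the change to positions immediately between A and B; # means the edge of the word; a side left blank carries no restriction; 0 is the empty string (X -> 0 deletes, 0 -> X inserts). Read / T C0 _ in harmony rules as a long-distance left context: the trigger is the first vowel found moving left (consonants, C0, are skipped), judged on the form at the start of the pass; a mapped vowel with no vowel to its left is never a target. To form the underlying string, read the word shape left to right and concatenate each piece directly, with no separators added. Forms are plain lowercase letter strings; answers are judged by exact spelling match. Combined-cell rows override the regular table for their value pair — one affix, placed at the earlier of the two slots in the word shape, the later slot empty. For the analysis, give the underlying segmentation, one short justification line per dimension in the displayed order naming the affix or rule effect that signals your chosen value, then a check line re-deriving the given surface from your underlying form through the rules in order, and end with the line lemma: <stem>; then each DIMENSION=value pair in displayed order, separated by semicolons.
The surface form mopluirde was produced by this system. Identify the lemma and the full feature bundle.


underlying: mopli-ir-de
CASE=ra - signalled by the affix -ir
POLE=so - signalled by the affix -de
check: mopliirde -> mopluirde
lemma: mopli; CASE=ra; POLE=so


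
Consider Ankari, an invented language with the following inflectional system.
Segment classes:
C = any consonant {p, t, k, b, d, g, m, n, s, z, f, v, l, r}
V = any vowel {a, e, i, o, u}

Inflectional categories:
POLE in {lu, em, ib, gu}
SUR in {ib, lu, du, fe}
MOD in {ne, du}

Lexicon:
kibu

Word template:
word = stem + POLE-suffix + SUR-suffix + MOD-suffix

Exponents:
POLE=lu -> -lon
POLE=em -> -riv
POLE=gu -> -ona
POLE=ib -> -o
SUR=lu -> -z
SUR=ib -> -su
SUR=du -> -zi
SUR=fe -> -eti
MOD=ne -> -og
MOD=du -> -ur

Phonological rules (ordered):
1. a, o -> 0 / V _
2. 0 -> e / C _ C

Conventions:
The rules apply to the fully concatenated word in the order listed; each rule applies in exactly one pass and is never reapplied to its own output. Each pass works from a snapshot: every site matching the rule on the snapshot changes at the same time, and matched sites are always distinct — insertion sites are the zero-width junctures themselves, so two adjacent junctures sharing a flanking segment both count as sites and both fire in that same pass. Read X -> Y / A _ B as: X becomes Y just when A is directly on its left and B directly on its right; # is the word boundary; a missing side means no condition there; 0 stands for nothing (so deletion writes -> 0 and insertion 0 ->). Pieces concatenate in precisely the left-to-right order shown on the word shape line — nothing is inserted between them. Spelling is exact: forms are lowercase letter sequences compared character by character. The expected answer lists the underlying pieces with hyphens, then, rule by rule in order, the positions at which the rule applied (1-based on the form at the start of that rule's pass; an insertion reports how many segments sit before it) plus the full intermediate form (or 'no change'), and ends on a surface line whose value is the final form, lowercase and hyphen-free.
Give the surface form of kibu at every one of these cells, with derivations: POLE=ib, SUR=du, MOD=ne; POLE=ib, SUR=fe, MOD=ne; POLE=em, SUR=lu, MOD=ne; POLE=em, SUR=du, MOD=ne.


cell POLE=ib, SUR=du, MOD=ne:
underlying: kibu-o-zi-og
1. a, o -> 0 / V _: fires at position(s) 5, 8: kibuzig
2. 0 -> e / C _ C: no change
surface: kibuzig

cell POLE=ib, SUR=fe, MOD=ne:
underlying: kibu-o-eti-og
1. a, o -> 0 / V _: fires at position(s) 5, 9: kibuetig
2. 0 -> e / C _ C: no change
surface: kibuetig

cell POLE=em, SUR=lu, MOD=ne:
underlying: kibu-riv-z-og
1. a, o -> 0 / V _: no change
2. 0 -> e / C _ C: inserts after position(s) 7: kiburivezog
surface: kiburivezog

cell POLE=em, SUR=du, MOD=ne:
underlying: kibu-riv-zi-og
1. a, o -> 0 / V _: fires at position(s) 10: kiburivzig
2. 0 -> e / C _ C: inserts after position(s) 7: kiburivezig
surface: kiburivezig
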